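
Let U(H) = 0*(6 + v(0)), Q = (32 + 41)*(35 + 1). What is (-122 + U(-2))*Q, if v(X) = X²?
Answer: -320616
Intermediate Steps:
Q = 2628 (Q = 73*36 = 2628)
U(H) = 0 (U(H) = 0*(6 + 0²) = 0*(6 + 0) = 0*6 = 0)
(-122 + U(-2))*Q = (-122 + 0)*2628 = -122*2628 = -320616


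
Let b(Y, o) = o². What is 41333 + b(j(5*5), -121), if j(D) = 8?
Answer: 55974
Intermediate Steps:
41333 + b(j(5*5), -121) = 41333 + (-121)² = 41333 + 14641 = 55974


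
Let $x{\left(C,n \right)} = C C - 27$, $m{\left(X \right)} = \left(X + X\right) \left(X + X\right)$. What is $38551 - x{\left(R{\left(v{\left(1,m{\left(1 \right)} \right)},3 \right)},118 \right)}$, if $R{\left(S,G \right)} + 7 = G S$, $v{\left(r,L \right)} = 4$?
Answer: $38553$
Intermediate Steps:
$m{\left(X \right)} = 4 X^{2}$ ($m{\left(X \right)} = 2 X 2 X = 4 X^{2}$)
$R{\left(S,G \right)} = -7 + G S$
$x{\left(C,n \right)} = -27 + C^{2}$ ($x{\left(C,n \right)} = C^{2} - 27 = -27 + C^{2}$)
$38551 - x{\left(R{\left(v{\left(1,m{\left(1 \right)} \right)},3 \right)},118 \right)} = 38551 - \left(-27 + \left(-7 + 3 \cdot 4\right)^{2}\right) = 38551 - \left(-27 + \left(-7 + 12\right)^{2}\right) = 38551 - \left(-27 + 5^{2}\right) = 38551 - \left(-27 + 25\right) = 38551 - -2 = 38551 + 2 = 38553$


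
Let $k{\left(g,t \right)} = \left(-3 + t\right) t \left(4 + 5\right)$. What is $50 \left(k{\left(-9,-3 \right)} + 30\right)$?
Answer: $9600$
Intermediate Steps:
$k{\left(g,t \right)} = 9 t \left(-3 + t\right)$ ($k{\left(g,t \right)} = t \left(-3 + t\right) 9 = 9 t \left(-3 + t\right)$)
$50 \left(k{\left(-9,-3 \right)} + 30\right) = 50 \left(9 \left(-3\right) \left(-3 - 3\right) + 30\right) = 50 \left(9 \left(-3\right) \left(-6\right) + 30\right) = 50 \left(162 + 30\right) = 50 \cdot 192 = 9600$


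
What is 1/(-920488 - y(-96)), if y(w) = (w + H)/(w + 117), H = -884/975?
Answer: -1575/1449761332 ≈ -1.0864e-6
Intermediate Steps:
H = -68/75 (H = -884*1/975 = -68/75 ≈ -0.90667)
y(w) = (-68/75 + w)/(117 + w) (y(w) = (w - 68/75)/(w + 117) = (-68/75 + w)/(117 + w))
1/(-920488 - y(-96)) = 1/(-920488 - (-68/75 - 96)/(117 - 96)) = 1/(-920488 - (-7268)/(21*75)) = 1/(-920488 - 1*(-7268/1575)) = 1/(-920488 + 7268/1575) = 1/(-1449761332/1575) = -1575/1449761332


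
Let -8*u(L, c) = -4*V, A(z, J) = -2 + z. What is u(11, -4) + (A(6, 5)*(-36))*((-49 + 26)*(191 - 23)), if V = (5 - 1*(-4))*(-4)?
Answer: 556398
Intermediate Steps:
V = -36 (V = (5 + 4)*(-4) = 9*(-4) = -36)
u(L, c) = -18 (u(L, c) = -(-1)*(-36)/2 = -⅛*144 = -18)
u(11, -4) + (A(6, 5)*(-36))*((-49 + 26)*(191 - 23)) = -18 + ((-2 + 6)*(-36))*((-49 + 26)*(191 - 23)) = -18 + (4*(-36))*(-23*168) = -18 - 144*(-3864) = -18 + 556416 = 556398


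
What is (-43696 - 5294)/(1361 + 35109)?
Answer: -4899/3647 ≈ -1.3433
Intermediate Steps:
(-43696 - 5294)/(1361 + 35109) = -48990/36470 = -48990*1/36470 = -4899/3647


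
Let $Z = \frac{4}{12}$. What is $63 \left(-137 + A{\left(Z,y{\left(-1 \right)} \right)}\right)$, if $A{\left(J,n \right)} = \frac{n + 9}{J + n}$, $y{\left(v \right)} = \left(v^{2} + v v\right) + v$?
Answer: $- \frac{16317}{2} \approx -8158.5$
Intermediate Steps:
$Z = \frac{1}{3}$ ($Z = 4 \cdot \frac{1}{12} = \frac{1}{3} \approx 0.33333$)
$y{\left(v \right)} = v + 2 v^{2}$ ($y{\left(v \right)} = \left(v^{2} + v^{2}\right) + v = 2 v^{2} + v = v + 2 v^{2}$)
$A{\left(J,n \right)} = \frac{9 + n}{J + n}$
$63 \left(-137 + A{\left(Z,y{\left(-1 \right)} \right)}\right) = 63 \left(-137 + \frac{9 - \left(1 + 2 \left(-1\right)\right)}{\frac{1}{3} - \left(1 + 2 \left(-1\right)\right)}\right) = 63 \left(-137 + \frac{9 - \left(1 - 2\right)}{\frac{1}{3} - \left(1 - 2\right)}\right) = 63 \left(-137 + \frac{9 - -1}{\frac{1}{3} - -1}\right) = 63 \left(-137 + \frac{9 + 1}{\frac{1}{3} + 1}\right) = 63 \left(-137 + \frac{1}{\frac{4}{3}} \cdot 10\right) = 63 \left(-137 + \frac{3}{4} \cdot 10\right) = 63 \left(-137 + \frac{15}{2}\right) = 63 \left(- \frac{259}{2}\right) = - \frac{16317}{2}$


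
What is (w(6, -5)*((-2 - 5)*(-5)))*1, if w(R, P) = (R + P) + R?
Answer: 245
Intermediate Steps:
w(R, P) = P + 2*R (w(R, P) = (P + R) + R = P + 2*R)
(w(6, -5)*((-2 - 5)*(-5)))*1 = ((-5 + 2*6)*((-2 - 5)*(-5)))*1 = ((-5 + 12)*(-7*(-5)))*1 = (7*35)*1 = 245*1 = 245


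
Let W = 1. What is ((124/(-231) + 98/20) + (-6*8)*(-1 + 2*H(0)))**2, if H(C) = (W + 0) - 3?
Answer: 318636541441/5336100 ≈ 59713.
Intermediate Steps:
H(C) = -2 (H(C) = (1 + 0) - 3 = 1 - 3 = -2)
((124/(-231) + 98/20) + (-6*8)*(-1 + 2*H(0)))**2 = ((124/(-231) + 98/20) + (-6*8)*(-1 + 2*(-2)))**2 = ((124*(-1/231) + 98*(1/20)) - 48*(-1 - 4))**2 = ((-124/231 + 49/10) - 48*(-5))**2 = (10079/2310 + 240)**2 = (564479/2310)**2 = 318636541441/5336100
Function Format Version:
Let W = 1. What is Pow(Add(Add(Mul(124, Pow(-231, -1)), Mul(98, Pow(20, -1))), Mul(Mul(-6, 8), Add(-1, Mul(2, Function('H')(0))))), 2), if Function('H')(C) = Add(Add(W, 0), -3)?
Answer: Rational(318636541441, 5336100) ≈ 59713.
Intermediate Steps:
Function('H')(C) = -2 (Function('H')(C) = Add(Add(1, 0), -3) = Add(1, -3) = -2)
Pow(Add(Add(Mul(124, Pow(-231, -1)), Mul(98, Pow(20, -1))), Mul(Mul(-6, 8), Add(-1, Mul(2, Function('H')(0))))), 2) = Pow(Add(Add(Mul(124, Pow(-231, -1)), Mul(98, Pow(20, -1))), Mul(Mul(-6, 8), Add(-1, Mul(2, -2)))), 2) = Pow(Add(Add(Mul(124, Rational(-1, 231)), Mul(98, Rational(1, 20))), Mul(-48, Add(-1, -4))), 2) = Pow(Add(Add(Rational(-124, 231), Rational(49, 10)), Mul(-48, -5)), 2) = Pow(Add(Rational(10079, 2310), 240), 2) = Pow(Rational(564479, 2310), 2) = Rational(318636541441, 5336100)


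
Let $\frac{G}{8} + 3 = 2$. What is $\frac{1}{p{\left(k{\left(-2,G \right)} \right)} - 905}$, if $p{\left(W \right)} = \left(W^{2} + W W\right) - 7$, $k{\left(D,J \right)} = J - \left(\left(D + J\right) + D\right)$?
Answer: $- \frac{1}{880} \approx -0.0011364$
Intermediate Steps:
$G = -8$ ($G = -24 + 8 \cdot 2 = -24 + 16 = -8$)
$k{\left(D,J \right)} = - 2 D$ ($k{\left(D,J \right)} = J - \left(J + 2 D\right) = - 2 D$)
$p{\left(W \right)} = -7 + 2 W^{2}$ ($p{\left(W \right)} = \left(W^{2} + W^{2}\right) - 7 = 2 W^{2} - 7 = -7 + 2 W^{2}$)
$\frac{1}{p{\left(k{\left(-2,G \right)} \right)} - 905} = \frac{1}{\left(-7 + 2 \left(\left(-2\right) \left(-2\right)\right)^{2}\right) - 905} = \frac{1}{\left(-7 + 2 \cdot 4^{2}\right) - 905} = \frac{1}{\left(-7 + 2 \cdot 16\right) - 905} = \frac{1}{\left(-7 + 32\right) - 905} = \frac{1}{25 - 905} = \frac{1}{-880} = - \frac{1}{880}$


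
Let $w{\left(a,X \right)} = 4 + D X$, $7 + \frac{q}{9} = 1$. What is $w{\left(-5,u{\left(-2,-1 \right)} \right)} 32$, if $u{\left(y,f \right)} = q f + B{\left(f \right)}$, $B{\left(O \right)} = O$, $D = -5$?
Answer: $-8352$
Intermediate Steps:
$q = -54$ ($q = -63 + 9 \cdot 1 = -63 + 9 = -54$)
$u{\left(y,f \right)} = - 53 f$ ($u{\left(y,f \right)} = - 54 f + f = - 53 f$)
$w{\left(a,X \right)} = 4 - 5 X$
$w{\left(-5,u{\left(-2,-1 \right)} \right)} 32 = \left(4 - 5 \left(\left(-53\right) \left(-1\right)\right)\right) 32 = \left(4 - 265\right) 32 = \left(-261\right) 32 = -8352$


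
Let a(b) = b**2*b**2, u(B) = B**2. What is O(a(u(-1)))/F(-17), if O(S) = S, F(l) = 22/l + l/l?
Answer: -17/5 ≈ -3.4000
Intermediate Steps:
a(b) = b**4
F(l) = 1 + 22/l (F(l) = 22/l + 1 = 1 + 22/l)
O(a(u(-1)))/F(-17) = ((-1)**2)**4/(((22 - 17)/(-17))) = 1**4/((-1/17*5)) = 1/(-5/17) = 1*(-17/5) = -17/5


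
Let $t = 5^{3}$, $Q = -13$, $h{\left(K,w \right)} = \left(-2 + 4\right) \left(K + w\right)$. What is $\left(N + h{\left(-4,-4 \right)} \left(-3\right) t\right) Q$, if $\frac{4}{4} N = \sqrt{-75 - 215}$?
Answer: $-78000 - 13 i \sqrt{290} \approx -78000.0 - 221.38 i$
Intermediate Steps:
$h{\left(K,w \right)} = 2 K + 2 w$ ($h{\left(K,w \right)} = 2 \left(K + w\right) = 2 K + 2 w$)
$N = i \sqrt{290}$ ($N = \sqrt{-75 - 215} = \sqrt{-290} = i \sqrt{290} \approx 17.029 i$)
$t = 125$
$\left(N + h{\left(-4,-4 \right)} \left(-3\right) t\right) Q = \left(i \sqrt{290} + \left(2 \left(-4\right) + 2 \left(-4\right)\right) \left(-3\right) 125\right) \left(-13\right) = \left(i \sqrt{290} + \left(-8 - 8\right) \left(-3\right) 125\right) \left(-13\right) = \left(i \sqrt{290} + \left(-16\right) \left(-3\right) 125\right) \left(-13\right) = \left(i \sqrt{290} + 48 \cdot 125\right) \left(-13\right) = \left(i \sqrt{290} + 6000\right) \left(-13\right) = \left(6000 + i \sqrt{290}\right) \left(-13\right) = -78000 - 13 i \sqrt{290}$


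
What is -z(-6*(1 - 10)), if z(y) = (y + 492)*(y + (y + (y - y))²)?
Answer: -1621620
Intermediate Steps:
z(y) = (492 + y)*(y + y²) (z(y) = (492 + y)*(y + (y + 0)²) = (492 + y)*(y + y²))
-z(-6*(1 - 10)) = -(-6*(1 - 10))*(492 + (-6*(1 - 10))² + 493*(-6*(1 - 10))) = -(-6*(-9))*(492 + (-6*(-9))² + 493*(-6*(-9))) = -54*(492 + 54² + 493*54) = -54*(492 + 2916 + 26622) = -54*30030 = -1*1621620 = -1621620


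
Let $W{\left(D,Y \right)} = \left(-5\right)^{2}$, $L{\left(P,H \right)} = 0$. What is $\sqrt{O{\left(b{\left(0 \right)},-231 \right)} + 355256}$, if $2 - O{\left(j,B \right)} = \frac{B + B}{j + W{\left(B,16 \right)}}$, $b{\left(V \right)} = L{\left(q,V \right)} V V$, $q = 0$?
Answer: $\frac{2 \sqrt{2220478}}{5} \approx 596.05$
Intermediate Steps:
$W{\left(D,Y \right)} = 25$
$b{\left(V \right)} = 0$ ($b{\left(V \right)} = 0 V V = 0 V = 0$)
$O{\left(j,B \right)} = 2 - \frac{2 B}{25 + j}$ ($O{\left(j,B \right)} = 2 - \frac{B + B}{j + 25} = 2 - \frac{2 B}{25 + j}$)
$\sqrt{O{\left(b{\left(0 \right)},-231 \right)} + 355256} = \sqrt{\frac{2 \left(25 + 0 - -231\right)}{25 + 0} + 355256} = \sqrt{\frac{2 \left(25 + 0 + 231\right)}{25} + 355256} = \sqrt{2 \cdot \frac{1}{25} \cdot 256 + 355256} = \sqrt{\frac{512}{25} + 355256} = \sqrt{\frac{8881912}{25}} = \frac{2 \sqrt{2220478}}{5}$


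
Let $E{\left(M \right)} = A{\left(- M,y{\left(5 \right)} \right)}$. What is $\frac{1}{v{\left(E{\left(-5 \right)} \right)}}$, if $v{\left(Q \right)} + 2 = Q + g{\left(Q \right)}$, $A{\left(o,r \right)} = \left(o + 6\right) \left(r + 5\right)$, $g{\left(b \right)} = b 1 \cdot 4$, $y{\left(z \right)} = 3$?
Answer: $\frac{1}{438} \approx 0.0022831$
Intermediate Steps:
$g{\left(b \right)} = 4 b$ ($g{\left(b \right)} = b 4 = 4 b$)
$A{\left(o,r \right)} = \left(5 + r\right) \left(6 + o\right)$ ($A{\left(o,r \right)} = \left(6 + o\right) \left(5 + r\right) = \left(5 + r\right) \left(6 + o\right)$)
$E{\left(M \right)} = 48 - 8 M$ ($E{\left(M \right)} = 30 + 5 \left(- M\right) + 6 \cdot 3 + - M 3 = 30 - 5 M + 18 - 3 M = 48 - 8 M$)
$v{\left(Q \right)} = -2 + 5 Q$ ($v{\left(Q \right)} = -2 + \left(Q + 4 Q\right) = -2 + 5 Q$)
$\frac{1}{v{\left(E{\left(-5 \right)} \right)}} = \frac{1}{-2 + 5 \left(48 - -40\right)} = \frac{1}{-2 + 5 \left(48 + 40\right)} = \frac{1}{-2 + 5 \cdot 88} = \frac{1}{-2 + 440} = \frac{1}{438}$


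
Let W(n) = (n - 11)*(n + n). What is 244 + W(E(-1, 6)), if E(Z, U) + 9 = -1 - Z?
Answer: 604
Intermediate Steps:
E(Z, U) = -10 - Z (E(Z, U) = -9 + (-1 - Z) = -10 - Z)
W(n) = 2*n*(-11 + n) (W(n) = (-11 + n)*(2*n) = 2*n*(-11 + n))
244 + W(E(-1, 6)) = 244 + 2*(-10 - 1*(-1))*(-11 + (-10 - 1*(-1))) = 244 + 2*(-10 + 1)*(-11 + (-10 + 1)) = 244 + 2*(-9)*(-11 - 9) = 244 + 2*(-9)*(-20) = 244 + 360 = 604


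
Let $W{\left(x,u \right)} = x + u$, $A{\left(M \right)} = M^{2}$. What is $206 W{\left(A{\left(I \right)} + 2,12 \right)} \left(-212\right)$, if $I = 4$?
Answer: $-1310160$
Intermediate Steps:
$W{\left(x,u \right)} = u + x$
$206 W{\left(A{\left(I \right)} + 2,12 \right)} \left(-212\right) = 206 \left(12 + \left(4^{2} + 2\right)\right) \left(-212\right) = 206 \left(12 + \left(16 + 2\right)\right) \left(-212\right) = 206 \left(12 + 18\right) \left(-212\right) = 206 \cdot 30 \left(-212\right) = 6180 \left(-212\right) = -1310160$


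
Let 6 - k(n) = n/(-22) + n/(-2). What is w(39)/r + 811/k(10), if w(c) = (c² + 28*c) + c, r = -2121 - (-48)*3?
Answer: 5767555/83034 ≈ 69.460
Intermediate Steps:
r = -1977 (r = -2121 - 1*(-144) = -2121 + 144 = -1977)
k(n) = 6 + 6*n/11 (k(n) = 6 - (n/(-22) + n/(-2)) = 6 - (n*(-1/22) + n*(-½)) = 6 - (-n/22 - n/2) = 6 - (-6)*n/11 = 6 + 6*n/11)
w(c) = c² + 29*c
w(39)/r + 811/k(10) = (39*(29 + 39))/(-1977) + 811/(6 + (6/11)*10) = (39*68)*(-1/1977) + 811/(6 + 60/11) = 2652*(-1/1977) + 811/(126/11) = -884/659 + 811*(11/126) = -884/659 + 8921/126 = 5767555/83034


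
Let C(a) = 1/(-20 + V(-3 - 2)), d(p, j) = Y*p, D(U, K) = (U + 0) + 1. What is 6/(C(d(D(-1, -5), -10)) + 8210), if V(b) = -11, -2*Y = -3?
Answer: 186/254509 ≈ 0.00073082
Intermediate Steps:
Y = 3/2 (Y = -½*(-3) = 3/2 ≈ 1.5000)
D(U, K) = 1 + U (D(U, K) = U + 1 = 1 + U)
d(p, j) = 3*p/2
C(a) = -1/31 (C(a) = 1/(-20 - 11) = 1/(-31) = -1/31)
6/(C(d(D(-1, -5), -10)) + 8210) = 6/(-1/31 + 8210) = 6/(254509/31) = 6*(31/254509) = 186/254509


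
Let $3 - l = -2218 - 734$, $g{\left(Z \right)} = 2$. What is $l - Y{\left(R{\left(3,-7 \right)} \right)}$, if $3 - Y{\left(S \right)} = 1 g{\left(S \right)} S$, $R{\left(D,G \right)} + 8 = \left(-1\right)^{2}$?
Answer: $2938$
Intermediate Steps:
$R{\left(D,G \right)} = -7$ ($R{\left(D,G \right)} = -8 + \left(-1\right)^{2} = -8 + 1 = -7$)
$Y{\left(S \right)} = 3 - 2 S$ ($Y{\left(S \right)} = 3 - 1 \cdot 2 S = 3 - 2 S$)
$l = 2955$ ($l = 3 - \left(-2218 - 734\right) = 3 - -2952 = 3 + 2952 = 2955$)
$l - Y{\left(R{\left(3,-7 \right)} \right)} = 2955 - \left(3 - -14\right) = 2955 - \left(3 + 14\right) = 2955 - 17 = 2938$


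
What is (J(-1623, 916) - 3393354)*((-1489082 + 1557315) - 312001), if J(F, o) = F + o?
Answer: 827363461848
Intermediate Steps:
(J(-1623, 916) - 3393354)*((-1489082 + 1557315) - 312001) = ((-1623 + 916) - 3393354)*((-1489082 + 1557315) - 312001) = (-707 - 3393354)*(68233 - 312001) = -3394061*(-243768) = 827363461848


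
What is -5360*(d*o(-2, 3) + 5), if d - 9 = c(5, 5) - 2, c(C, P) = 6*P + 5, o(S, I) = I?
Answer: -702160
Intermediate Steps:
c(C, P) = 5 + 6*P
d = 42 (d = 9 + ((5 + 6*5) - 2) = 9 + ((5 + 30) - 2) = 9 + (35 - 2) = 9 + 33 = 42)
-5360*(d*o(-2, 3) + 5) = -5360*(42*3 + 5) = -5360*(126 + 5) = -5360*131 = -702160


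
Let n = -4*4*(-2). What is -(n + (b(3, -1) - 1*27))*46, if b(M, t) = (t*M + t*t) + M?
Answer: -276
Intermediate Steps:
b(M, t) = M + t² + M*t (b(M, t) = (M*t + t²) + M = (t² + M*t) + M = M + t² + M*t)
n = 32 (n = -16*(-2) = 32)
-(n + (b(3, -1) - 1*27))*46 = -(32 + ((3 + (-1)² + 3*(-1)) - 1*27))*46 = -(32 + ((3 + 1 - 3) - 27))*46 = -(32 + (1 - 27))*46 = -(32 - 26)*46 = -6*46 = -1*276 = -276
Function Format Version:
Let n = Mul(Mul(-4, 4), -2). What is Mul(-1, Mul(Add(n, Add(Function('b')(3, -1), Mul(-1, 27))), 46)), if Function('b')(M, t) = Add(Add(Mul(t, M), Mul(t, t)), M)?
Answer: -276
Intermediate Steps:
Function('b')(M, t) = Add(M, Pow(t, 2), Mul(M, t)) (Function('b')(M, t) = Add(Add(Mul(M, t), Pow(t, 2)), M) = Add(Add(Pow(t, 2), Mul(M, t)), M) = Add(M, Pow(t, 2), Mul(M, t)))
n = 32 (n = Mul(-16, -2) = 32)
Mul(-1, Mul(Add(n, Add(Function('b')(3, -1), Mul(-1, 27))), 46)) = Mul(-1, Mul(Add(32, Add(Add(3, Pow(-1, 2), Mul(3, -1)), Mul(-1, 27))), 46)) = Mul(-1, Mul(Add(32, Add(Add(3, 1, -3), -27)), 46)) = Mul(-1, Mul(Add(32, Add(1, -27)), 46)) = Mul(-1, Mul(Add(32, -26), 46)) = Mul(-1, Mul(6, 46)) = Mul(-1, 276) = -276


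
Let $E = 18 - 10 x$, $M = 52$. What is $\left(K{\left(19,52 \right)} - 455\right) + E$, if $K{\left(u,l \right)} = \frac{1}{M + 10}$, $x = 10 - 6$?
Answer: $- \frac{29573}{62} \approx -476.98$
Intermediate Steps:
$x = 4$ ($x = 10 - 6 = 4$)
$K{\left(u,l \right)} = \frac{1}{62}$ ($K{\left(u,l \right)} = \frac{1}{52 + 10} = \frac{1}{62}$)
$E = -22$ ($E = 18 - 40 = -22$)
$\left(K{\left(19,52 \right)} - 455\right) + E = \left(\frac{1}{62} - 455\right) - 22 = - \frac{28209}{62} - 22 = - \frac{29573}{62}$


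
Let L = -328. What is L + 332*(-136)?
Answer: -45480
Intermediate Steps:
L + 332*(-136) = -328 + 332*(-136) = -328 - 45152 = -45480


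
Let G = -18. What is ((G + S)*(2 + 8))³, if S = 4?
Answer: -2744000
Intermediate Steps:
((G + S)*(2 + 8))³ = ((-18 + 4)*(2 + 8))³ = (-14*10)³ = (-140)³ = -2744000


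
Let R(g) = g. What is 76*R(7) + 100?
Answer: 632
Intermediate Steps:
76*R(7) + 100 = 76*7 + 100 = 532 + 100 = 632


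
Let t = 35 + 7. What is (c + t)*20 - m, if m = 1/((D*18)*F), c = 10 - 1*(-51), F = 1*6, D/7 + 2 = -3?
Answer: 7786801/3780 ≈ 2060.0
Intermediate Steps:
D = -35 (D = -14 + 7*(-3) = -14 - 21 = -35)
F = 6
t = 42
c = 61 (c = 10 + 51 = 61)
m = -1/3780 (m = 1/(-35*18*6) = 1/(-630*6) = 1/(-3780) = -1/3780 ≈ -0.00026455)
(c + t)*20 - m = (61 + 42)*20 - 1*(-1/3780) = 103*20 + 1/3780 = 2060 + 1/3780 = 7786801/3780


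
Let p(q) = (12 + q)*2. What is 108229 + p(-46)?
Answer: 108161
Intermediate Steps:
p(q) = 24 + 2*q
108229 + p(-46) = 108229 + (24 + 2*(-46)) = 108229 + (24 - 92) = 108229 - 68 = 108161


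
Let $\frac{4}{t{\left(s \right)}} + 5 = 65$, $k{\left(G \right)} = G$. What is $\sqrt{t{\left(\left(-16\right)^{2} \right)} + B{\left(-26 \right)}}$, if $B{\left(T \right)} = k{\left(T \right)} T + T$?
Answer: $\frac{7 \sqrt{2985}}{15} \approx 25.496$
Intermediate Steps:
$B{\left(T \right)} = T + T^{2}$ ($B{\left(T \right)} = T T + T = T^{2} + T = T + T^{2}$)
$t{\left(s \right)} = \frac{1}{15}$ ($t{\left(s \right)} = \frac{4}{-5 + 65} = \frac{4}{60} = 4 \cdot \frac{1}{60} = \frac{1}{15}$)
$\sqrt{t{\left(\left(-16\right)^{2} \right)} + B{\left(-26 \right)}} = \sqrt{\frac{1}{15} - 26 \left(1 - 26\right)} = \sqrt{\frac{1}{15} - -650} = \sqrt{\frac{1}{15} + 650} = \sqrt{\frac{9751}{15}} = \frac{7 \sqrt{2985}}{15}$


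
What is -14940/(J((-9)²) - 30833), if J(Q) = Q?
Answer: 3735/7688 ≈ 0.48582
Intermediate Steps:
-14940/(J((-9)²) - 30833) = -14940/((-9)² - 30833) = -14940/(81 - 30833) = -14940/(-30752) = -14940*(-1/30752) = 3735/7688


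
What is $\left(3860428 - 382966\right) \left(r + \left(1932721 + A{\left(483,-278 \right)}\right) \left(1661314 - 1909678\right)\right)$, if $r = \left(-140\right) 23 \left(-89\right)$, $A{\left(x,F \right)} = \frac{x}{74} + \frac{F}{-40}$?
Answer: $- \frac{308812379408657003946}{185} \approx -1.6693 \cdot 10^{18}$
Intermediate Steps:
$A{\left(x,F \right)} = - \frac{F}{40} + \frac{x}{74}$ ($A{\left(x,F \right)} = x \frac{1}{74} + F \left(- \frac{1}{40}\right) = \frac{x}{74} - \frac{F}{40} = - \frac{F}{40} + \frac{x}{74}$)
$r = 286580$ ($r = \left(-3220\right) \left(-89\right) = 286580$)
$\left(3860428 - 382966\right) \left(r + \left(1932721 + A{\left(483,-278 \right)}\right) \left(1661314 - 1909678\right)\right) = \left(3860428 - 382966\right) \left(286580 + \left(1932721 + \left(\left(- \frac{1}{40}\right) \left(-278\right) + \frac{1}{74} \cdot 483\right)\right) \left(1661314 - 1909678\right)\right) = 3477462 \left(286580 + \left(1932721 + \left(\frac{139}{20} + \frac{483}{74}\right)\right) \left(-248364\right)\right) = 3477462 \left(286580 + \left(1932721 + \frac{9973}{740}\right) \left(-248364\right)\right) = 3477462 \left(286580 + \frac{1430223513}{740} \left(-248364\right)\right) = 3477462 \left(286580 - \frac{88804008145683}{185}\right) = 3477462 \left(- \frac{88803955128383}{185}\right) = - \frac{308812379408657003946}{185}$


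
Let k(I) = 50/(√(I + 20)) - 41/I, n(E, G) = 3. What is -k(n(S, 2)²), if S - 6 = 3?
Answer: 41/9 - 50*√29/29 ≈ -4.7292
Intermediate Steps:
S = 9 (S = 6 + 3 = 9)
k(I) = -41/I + 50/√(20 + I) (k(I) = 50/(√(20 + I)) - 41/I = 50/√(20 + I) - 41/I = -41/I + 50/√(20 + I))
-k(n(S, 2)²) = -(-41/(3²) + 50/√(20 + 3²)) = -(-41/9 + 50/√(20 + 9)) = -(-41*⅑ + 50/√29) = -(-41/9 + 50*(√29/29)) = -(-41/9 + 50*√29/29) = 41/9 - 50*√29/29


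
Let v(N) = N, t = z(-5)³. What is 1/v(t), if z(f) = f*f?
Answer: 1/15625 ≈ 6.4000e-5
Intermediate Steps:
z(f) = f²
t = 15625 (t = ((-5)²)³ = 25³ = 15625)
1/v(t) = 1/15625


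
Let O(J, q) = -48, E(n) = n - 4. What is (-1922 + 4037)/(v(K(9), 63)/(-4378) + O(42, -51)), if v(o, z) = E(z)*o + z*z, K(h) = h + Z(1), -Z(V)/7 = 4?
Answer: -4629735/106496 ≈ -43.473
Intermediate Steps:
Z(V) = -28 (Z(V) = -7*4 = -28)
E(n) = -4 + n
K(h) = -28 + h (K(h) = h - 28 = -28 + h)
v(o, z) = z² + o*(-4 + z) (v(o, z) = (-4 + z)*o + z*z = o*(-4 + z) + z² = z² + o*(-4 + z))
(-1922 + 4037)/(v(K(9), 63)/(-4378) + O(42, -51)) = (-1922 + 4037)/((63² + (-28 + 9)*(-4 + 63))/(-4378) - 48) = 2115/((3969 - 19*59)*(-1/4378) - 48) = 2115/((3969 - 1121)*(-1/4378) - 48) = 2115/(2848*(-1/4378) - 48) = 2115/(-1424/2189 - 48) = 2115/(-106496/2189) = 2115*(-2189/106496) = -4629735/106496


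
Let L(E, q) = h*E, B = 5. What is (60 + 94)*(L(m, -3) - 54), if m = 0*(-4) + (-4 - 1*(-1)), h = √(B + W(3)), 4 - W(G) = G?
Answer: -8316 - 462*√6 ≈ -9447.7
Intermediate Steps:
W(G) = 4 - G
h = √6 (h = √(5 + (4 - 1*3)) = √(5 + (4 - 3)) = √(5 + 1) = √6 ≈ 2.4495)
m = -3 (m = 0 + (-4 + 1) = 0 - 3 = -3)
L(E, q) = E*√6 (L(E, q) = √6*E = E*√6)
(60 + 94)*(L(m, -3) - 54) = (60 + 94)*(-3*√6 - 54) = 154*(-54 - 3*√6) = -8316 - 462*√6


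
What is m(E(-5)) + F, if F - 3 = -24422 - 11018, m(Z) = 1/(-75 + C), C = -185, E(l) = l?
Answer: -9213621/260 ≈ -35437.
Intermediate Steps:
m(Z) = -1/260 (m(Z) = 1/(-75 - 185) = 1/(-260) = -1/260)
F = -35437 (F = 3 + (-24422 - 11018) = 3 - 35440 = -35437)
m(E(-5)) + F = -1/260 - 35437 = -9213621/260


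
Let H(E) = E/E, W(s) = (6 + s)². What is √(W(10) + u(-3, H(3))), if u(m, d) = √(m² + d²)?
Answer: √(256 + √10) ≈ 16.099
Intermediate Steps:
H(E) = 1
u(m, d) = √(d² + m²)
√(W(10) + u(-3, H(3))) = √((6 + 10)² + √(1² + (-3)²)) = √(16² + √(1 + 9)) = √(256 + √10)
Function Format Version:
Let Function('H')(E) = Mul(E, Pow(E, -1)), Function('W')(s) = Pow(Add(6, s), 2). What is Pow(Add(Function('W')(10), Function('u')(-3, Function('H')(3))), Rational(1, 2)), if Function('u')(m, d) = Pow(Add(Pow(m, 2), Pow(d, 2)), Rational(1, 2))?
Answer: Pow(Add(256, Pow(10, Rational(1, 2))), Rational(1, 2)) ≈ 16.099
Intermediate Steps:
Function('H')(E) = 1
Function('u')(m, d) = Pow(Add(Pow(d, 2), Pow(m, 2)), Rational(1, 2))
Pow(Add(Function('W')(10), Function('u')(-3, Function('H')(3))), Rational(1, 2)) = Pow(Add(Pow(Add(6, 10), 2), Pow(Add(Pow(1, 2), Pow(-3, 2)), Rational(1, 2))), Rational(1, 2)) = Pow(Add(Pow(16, 2), Pow(Add(1, 9), Rational(1, 2))), Rational(1, 2)) = Pow(Add(256, Pow(10, Rational(1, 2))), Rational(1, 2))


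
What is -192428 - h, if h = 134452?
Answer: -326880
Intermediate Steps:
-192428 - h = -192428 - 1*134452 = -192428 - 134452 = -326880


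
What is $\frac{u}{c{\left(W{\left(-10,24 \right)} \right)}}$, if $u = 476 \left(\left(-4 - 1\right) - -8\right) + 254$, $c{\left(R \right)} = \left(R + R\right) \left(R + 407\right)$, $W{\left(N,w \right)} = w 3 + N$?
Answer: $\frac{841}{29078} \approx 0.028922$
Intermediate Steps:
$W{\left(N,w \right)} = N + 3 w$ ($W{\left(N,w \right)} = 3 w + N = N + 3 w$)
$c{\left(R \right)} = 2 R \left(407 + R\right)$
$u = 1682$ ($u = 476 \left(-5 + 8\right) + 254 = 476 \cdot 3 + 254 = 1428 + 254 = 1682$)
$\frac{u}{c{\left(W{\left(-10,24 \right)} \right)}} = \frac{1682}{2 \left(-10 + 3 \cdot 24\right) \left(407 + \left(-10 + 3 \cdot 24\right)\right)} = \frac{1682}{2 \left(-10 + 72\right) \left(407 + \left(-10 + 72\right)\right)} = \frac{1682}{2 \cdot 62 \left(407 + 62\right)} = \frac{1682}{2 \cdot 62 \cdot 469} = \frac{1682}{58156} = 1682 \cdot \frac{1}{58156} = \frac{841}{29078}$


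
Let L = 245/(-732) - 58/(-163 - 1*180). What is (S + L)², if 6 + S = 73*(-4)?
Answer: 5604353031399529/63039157776 ≈ 88903.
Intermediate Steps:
L = -41579/251076 (L = 245*(-1/732) - 58/(-163 - 180) = -245/732 - 58/(-343) = -245/732 - 58*(-1/343) = -245/732 + 58/343 = -41579/251076 ≈ -0.16560)
S = -298 (S = -6 + 73*(-4) = -6 - 292 = -298)
(S + L)² = (-298 - 41579/251076)² = (-74862227/251076)² = 5604353031399529/63039157776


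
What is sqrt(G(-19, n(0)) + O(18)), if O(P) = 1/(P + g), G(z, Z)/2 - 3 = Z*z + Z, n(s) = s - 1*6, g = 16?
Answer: sqrt(256666)/34 ≈ 14.901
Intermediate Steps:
n(s) = -6 + s (n(s) = s - 6 = -6 + s)
G(z, Z) = 6 + 2*Z + 2*Z*z (G(z, Z) = 6 + 2*(Z*z + Z) = 6 + 2*(Z + Z*z) = 6 + (2*Z + 2*Z*z) = 6 + 2*Z + 2*Z*z)
O(P) = 1/(16 + P) (O(P) = 1/(P + 16) = 1/(16 + P))
sqrt(G(-19, n(0)) + O(18)) = sqrt((6 + 2*(-6 + 0) + 2*(-6 + 0)*(-19)) + 1/(16 + 18)) = sqrt((6 + 2*(-6) + 2*(-6)*(-19)) + 1/34) = sqrt((6 - 12 + 228) + 1/34) = sqrt(222 + 1/34) = sqrt(7549/34) = sqrt(256666)/34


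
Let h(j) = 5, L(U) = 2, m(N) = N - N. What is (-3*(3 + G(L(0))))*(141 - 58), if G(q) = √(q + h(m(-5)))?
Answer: -747 - 249*√7 ≈ -1405.8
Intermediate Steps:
m(N) = 0
G(q) = √(5 + q) (G(q) = √(q + 5) = √(5 + q))
(-3*(3 + G(L(0))))*(141 - 58) = (-3*(3 + √(5 + 2)))*(141 - 58) = -3*(3 + √7)*83 = (-9 - 3*√7)*83 = -747 - 249*√7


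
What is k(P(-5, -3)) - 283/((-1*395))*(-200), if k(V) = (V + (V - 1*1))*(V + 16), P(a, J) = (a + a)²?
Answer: 1812316/79 ≈ 22941.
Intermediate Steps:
P(a, J) = 4*a² (P(a, J) = (2*a)² = 4*a²)
k(V) = (-1 + 2*V)*(16 + V) (k(V) = (V + (V - 1))*(16 + V) = (V + (-1 + V))*(16 + V) = (-1 + 2*V)*(16 + V))
k(P(-5, -3)) - 283/((-1*395))*(-200) = (-16 + 2*(4*(-5)²)² + 31*(4*(-5)²)) - 283/((-1*395))*(-200) = (-16 + 2*(4*25)² + 31*(4*25)) - 283/(-395)*(-200) = (-16 + 2*100² + 31*100) - 283*(-1/395)*(-200) = (-16 + 2*10000 + 3100) + (283/395)*(-200) = (-16 + 20000 + 3100) - 11320/79 = 23084 - 11320/79 = 1812316/79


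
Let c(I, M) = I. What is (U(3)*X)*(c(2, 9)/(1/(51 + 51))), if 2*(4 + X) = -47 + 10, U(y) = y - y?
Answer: 0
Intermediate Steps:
U(y) = 0
X = -45/2 (X = -4 + (-47 + 10)/2 = -4 + (½)*(-37) = -4 - 37/2 = -45/2 ≈ -22.500)
(U(3)*X)*(c(2, 9)/(1/(51 + 51))) = (0*(-45/2))*(2/(1/(51 + 51))) = 0*(2/(1/102)) = 0*(2*102) = 0*204 = 0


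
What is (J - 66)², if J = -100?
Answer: 27556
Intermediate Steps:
(J - 66)² = (-100 - 66)² = (-166)² = 27556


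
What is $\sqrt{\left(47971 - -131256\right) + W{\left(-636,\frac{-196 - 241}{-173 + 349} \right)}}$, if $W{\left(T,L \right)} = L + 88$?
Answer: $\frac{\sqrt{347149033}}{44} \approx 423.45$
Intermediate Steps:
$W{\left(T,L \right)} = 88 + L$
$\sqrt{\left(47971 - -131256\right) + W{\left(-636,\frac{-196 - 241}{-173 + 349} \right)}} = \sqrt{\left(47971 - -131256\right) + \left(88 + \frac{-196 - 241}{-173 + 349}\right)} = \sqrt{\left(47971 + 131256\right) + \left(88 - \frac{437}{176}\right)} = \sqrt{179227 + \left(88 - \frac{437}{176}\right)} = \sqrt{179227 + \frac{15051}{176}} = \sqrt{\frac{31559003}{176}} = \frac{\sqrt{347149033}}{44}$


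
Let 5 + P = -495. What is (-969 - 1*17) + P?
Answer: -1486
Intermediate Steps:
P = -500 (P = -5 - 495 = -500)
(-969 - 1*17) + P = (-969 - 1*17) - 500 = (-969 - 17) - 500 = -986 - 500 = -1486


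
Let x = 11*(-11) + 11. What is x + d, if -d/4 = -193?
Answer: 662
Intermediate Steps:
d = 772 (d = -4*(-193) = 772)
x = -110 (x = -121 + 11 = -110)
x + d = -110 + 772 = 662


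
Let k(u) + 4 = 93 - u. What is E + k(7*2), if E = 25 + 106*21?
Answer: 2326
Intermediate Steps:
k(u) = 89 - u (k(u) = -4 + (93 - u) = 89 - u)
E = 2251 (E = 25 + 2226 = 2251)
E + k(7*2) = 2251 + (89 - 7*2) = 2251 + (89 - 1*14) = 2251 + (89 - 14) = 2251 + 75 = 2326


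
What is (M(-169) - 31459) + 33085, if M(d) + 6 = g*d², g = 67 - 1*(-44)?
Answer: 3171891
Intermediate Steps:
g = 111 (g = 67 + 44 = 111)
M(d) = -6 + 111*d²
(M(-169) - 31459) + 33085 = ((-6 + 111*(-169)²) - 31459) + 33085 = ((-6 + 111*28561) - 31459) + 33085 = ((-6 + 3170271) - 31459) + 33085 = (3170265 - 31459) + 33085 = 3138806 + 33085 = 3171891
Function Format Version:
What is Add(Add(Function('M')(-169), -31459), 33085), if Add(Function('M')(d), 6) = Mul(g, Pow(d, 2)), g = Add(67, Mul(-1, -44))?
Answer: 3171891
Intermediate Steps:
g = 111 (g = Add(67, 44) = 111)
Function('M')(d) = Add(-6, Mul(111, Pow(d, 2)))
Add(Add(Function('M')(-169), -31459), 33085) = Add(Add(Add(-6, Mul(111, Pow(-169, 2))), -31459), 33085) = Add(Add(Add(-6, Mul(111, 28561)), -31459), 33085) = Add(Add(Add(-6, 3170271), -31459), 33085) = Add(Add(3170265, -31459), 33085) = Add(3138806, 33085) = 3171891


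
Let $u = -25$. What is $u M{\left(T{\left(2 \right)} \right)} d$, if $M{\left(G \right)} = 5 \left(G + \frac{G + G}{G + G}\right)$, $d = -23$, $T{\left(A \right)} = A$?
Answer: $8625$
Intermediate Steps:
$M{\left(G \right)} = 5 + 5 G$ ($M{\left(G \right)} = 5 \left(G + \frac{2 G}{2 G}\right) = 5 \left(G + 2 G \frac{1}{2 G}\right) = 5 \left(G + 1\right) = 5 \left(1 + G\right) = 5 + 5 G$)
$u M{\left(T{\left(2 \right)} \right)} d = - 25 \left(5 + 5 \cdot 2\right) \left(-23\right) = - 25 \left(5 + 10\right) \left(-23\right) = \left(-25\right) 15 \left(-23\right) = \left(-375\right) \left(-23\right) = 8625$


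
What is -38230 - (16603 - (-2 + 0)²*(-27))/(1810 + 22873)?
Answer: -943647801/24683 ≈ -38231.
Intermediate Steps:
-38230 - (16603 - (-2 + 0)²*(-27))/(1810 + 22873) = -38230 - (16603 - 1*(-2)²*(-27))/24683 = -38230 - (16603 - 1*4*(-27))/24683 = -38230 - (16603 - 4*(-27))/24683 = -38230 - (16603 + 108)/24683 = -38230 - 16711/24683 = -943647801/24683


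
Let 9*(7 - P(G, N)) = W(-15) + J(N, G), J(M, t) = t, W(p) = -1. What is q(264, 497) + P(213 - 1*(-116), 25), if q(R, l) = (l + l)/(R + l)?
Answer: -192719/6849 ≈ -28.138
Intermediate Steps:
P(G, N) = 64/9 - G/9 (P(G, N) = 7 - (-1 + G)/9 = 7 + (⅑ - G/9) = 64/9 - G/9)
q(R, l) = 2*l/(R + l) (q(R, l) = (2*l)/(R + l) = 2*l/(R + l))
q(264, 497) + P(213 - 1*(-116), 25) = 2*497/(264 + 497) + (64/9 - (213 - 1*(-116))/9) = 2*497/761 + (64/9 - (213 + 116)/9) = 2*497*(1/761) + (64/9 - ⅑*329) = 994/761 + (64/9 - 329/9) = 994/761 - 265/9 = -192719/6849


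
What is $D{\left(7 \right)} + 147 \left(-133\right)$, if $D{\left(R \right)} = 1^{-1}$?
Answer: $-19550$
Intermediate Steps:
$D{\left(R \right)} = 1$
$D{\left(7 \right)} + 147 \left(-133\right) = 1 + 147 \left(-133\right) = 1 - 19551 = -19550$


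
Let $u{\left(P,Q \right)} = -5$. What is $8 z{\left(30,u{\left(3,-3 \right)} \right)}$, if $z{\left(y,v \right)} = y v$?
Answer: $-1200$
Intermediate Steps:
$z{\left(y,v \right)} = v y$
$8 z{\left(30,u{\left(3,-3 \right)} \right)} = 8 \left(\left(-5\right) 30\right) = 8 \left(-150\right) = -1200$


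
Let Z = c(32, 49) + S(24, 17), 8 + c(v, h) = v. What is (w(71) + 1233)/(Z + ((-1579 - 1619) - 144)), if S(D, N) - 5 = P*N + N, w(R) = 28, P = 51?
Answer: -1261/2429 ≈ -0.51914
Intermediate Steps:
c(v, h) = -8 + v
S(D, N) = 5 + 52*N (S(D, N) = 5 + (51*N + N) = 5 + 52*N)
Z = 913 (Z = (-8 + 32) + (5 + 52*17) = 24 + (5 + 884) = 24 + 889 = 913)
(w(71) + 1233)/(Z + ((-1579 - 1619) - 144)) = (28 + 1233)/(913 + ((-1579 - 1619) - 144)) = 1261/(913 + (-3198 - 144)) = 1261/(913 - 3342) = 1261/(-2429) = 1261*(-1/2429) = -1261/2429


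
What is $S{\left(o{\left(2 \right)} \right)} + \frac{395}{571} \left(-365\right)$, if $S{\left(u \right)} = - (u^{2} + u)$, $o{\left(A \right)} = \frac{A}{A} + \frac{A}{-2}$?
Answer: $- \frac{144175}{571} \approx -252.5$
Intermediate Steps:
$o{\left(A \right)} = 1 - \frac{A}{2}$ ($o{\left(A \right)} = 1 + A \left(- \frac{1}{2}\right) = 1 - \frac{A}{2}$)
$S{\left(u \right)} = - u - u^{2}$ ($S{\left(u \right)} = - (u + u^{2}) = - u - u^{2}$)
$S{\left(o{\left(2 \right)} \right)} + \frac{395}{571} \left(-365\right) = - \left(1 - 1\right) \left(1 + \left(1 - 1\right)\right) + \frac{395}{571} \left(-365\right) = - \left(1 - 1\right) \left(1 + \left(1 - 1\right)\right) + 395 \cdot \frac{1}{571} \left(-365\right) = \left(-1\right) 0 \left(1 + 0\right) + \frac{395}{571} \left(-365\right) = \left(-1\right) 0 \cdot 1 - \frac{144175}{571} = 0 - \frac{144175}{571} = - \frac{144175}{571}$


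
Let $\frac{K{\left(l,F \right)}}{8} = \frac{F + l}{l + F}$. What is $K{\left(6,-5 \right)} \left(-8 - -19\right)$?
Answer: $88$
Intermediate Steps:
$K{\left(l,F \right)} = 8$ ($K{\left(l,F \right)} = 8 \frac{F + l}{l + F} = 8 \frac{F + l}{F + l} = 8 \cdot 1 = 8$)
$K{\left(6,-5 \right)} \left(-8 - -19\right) = 8 \left(-8 - -19\right) = 8 \left(-8 + 19\right) = 8 \cdot 11 = 88$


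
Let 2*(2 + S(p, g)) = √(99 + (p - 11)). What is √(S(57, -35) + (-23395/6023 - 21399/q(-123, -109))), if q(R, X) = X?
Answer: √(328314182255024 + 862002882098*√145)/1313014 ≈ 14.016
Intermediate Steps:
S(p, g) = -2 + √(88 + p)/2 (S(p, g) = -2 + √(99 + (p - 11))/2 = -2 + √(99 + (-11 + p))/2 = -2 + √(88 + p)/2)
√(S(57, -35) + (-23395/6023 - 21399/q(-123, -109))) = √((-2 + √(88 + 57)/2) + (-23395/6023 - 21399/(-109))) = √((-2 + √145/2) + (-23395*1/6023 - 21399*(-1/109))) = √((-2 + √145/2) + (-23395/6023 + 21399/109)) = √((-2 + √145/2) + 126336122/656507) = √(125023108/656507 + √145/2)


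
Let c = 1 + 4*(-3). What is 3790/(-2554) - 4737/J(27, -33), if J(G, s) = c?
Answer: 6028304/14047 ≈ 429.15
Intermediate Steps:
c = -11 (c = 1 - 12 = -11)
J(G, s) = -11
3790/(-2554) - 4737/J(27, -33) = 3790/(-2554) - 4737/(-11) = 3790*(-1/2554) - 4737*(-1/11) = -1895/1277 + 4737/11 = 6028304/14047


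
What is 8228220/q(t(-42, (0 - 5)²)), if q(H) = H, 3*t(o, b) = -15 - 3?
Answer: -1371370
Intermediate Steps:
t(o, b) = -6 (t(o, b) = (-15 - 3)/3 = (⅓)*(-18) = -6)
8228220/q(t(-42, (0 - 5)²)) = 8228220/(-6) = 8228220*(-⅙) = -1371370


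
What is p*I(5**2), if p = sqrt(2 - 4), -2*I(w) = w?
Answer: -25*I*sqrt(2)/2 ≈ -17.678*I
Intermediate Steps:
I(w) = -w/2
p = I*sqrt(2) (p = sqrt(-2) = I*sqrt(2) ≈ 1.4142*I)
p*I(5**2) = (I*sqrt(2))*(-1/2*5**2) = (I*sqrt(2))*(-1/2*25) = (I*sqrt(2))*(-25/2) = -25*I*sqrt(2)/2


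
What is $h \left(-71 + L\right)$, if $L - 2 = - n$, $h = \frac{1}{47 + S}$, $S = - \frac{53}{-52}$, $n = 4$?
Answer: $- \frac{3796}{2497} \approx -1.5202$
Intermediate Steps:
$S = \frac{53}{52}$ ($S = \left(-53\right) \left(- \frac{1}{52}\right) = \frac{53}{52} \approx 1.0192$)
$h = \frac{52}{2497}$ ($h = \frac{1}{47 + \frac{53}{52}} = \frac{1}{\frac{2497}{52}} = \frac{52}{2497} \approx 0.020825$)
$L = -2$ ($L = 2 - 4 = -2$)
$h \left(-71 + L\right) = \frac{52 \left(-71 - 2\right)}{2497} = \frac{52}{2497} \left(-73\right) = - \frac{3796}{2497}$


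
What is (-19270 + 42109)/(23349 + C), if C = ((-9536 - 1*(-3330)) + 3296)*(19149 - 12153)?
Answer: -7613/6778337 ≈ -0.0011231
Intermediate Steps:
C = -20358360 (C = ((-9536 + 3330) + 3296)*6996 = (-6206 + 3296)*6996 = -2910*6996 = -20358360)
(-19270 + 42109)/(23349 + C) = (-19270 + 42109)/(23349 - 20358360) = 22839/(-20335011) = 22839*(-1/20335011) = -7613/6778337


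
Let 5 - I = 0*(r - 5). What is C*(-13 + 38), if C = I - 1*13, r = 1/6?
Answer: -200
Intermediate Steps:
r = ⅙ ≈ 0.16667
I = 5 (I = 5 - 0*(⅙ - 5) = 5 - 0*(-29)/6 = 5 - 1*0 = 5 + 0 = 5)
C = -8 (C = 5 - 1*13 = 5 - 13 = -8)
C*(-13 + 38) = -8*(-13 + 38) = -8*25 = -200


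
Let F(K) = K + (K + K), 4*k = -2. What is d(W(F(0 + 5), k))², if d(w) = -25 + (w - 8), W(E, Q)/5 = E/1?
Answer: 1764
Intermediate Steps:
k = -½ (k = (¼)*(-2) = -½ ≈ -0.50000)
F(K) = 3*K (F(K) = K + 2*K = 3*K)
W(E, Q) = 5*E (W(E, Q) = 5*(E/1) = 5*(E*1) = 5*E)
d(w) = -33 + w (d(w) = -25 + (-8 + w) = -33 + w)
d(W(F(0 + 5), k))² = (-33 + 5*(3*(0 + 5)))² = (-33 + 5*(3*5))² = (-33 + 5*15)² = (-33 + 75)² = 42² = 1764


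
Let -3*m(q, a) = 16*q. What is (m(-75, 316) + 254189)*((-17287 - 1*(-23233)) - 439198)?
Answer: -110301193428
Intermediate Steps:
m(q, a) = -16*q/3
(m(-75, 316) + 254189)*((-17287 - 1*(-23233)) - 439198) = (-16/3*(-75) + 254189)*((-17287 - 1*(-23233)) - 439198) = (400 + 254189)*((-17287 + 23233) - 439198) = 254589*(5946 - 439198) = 254589*(-433252) = -110301193428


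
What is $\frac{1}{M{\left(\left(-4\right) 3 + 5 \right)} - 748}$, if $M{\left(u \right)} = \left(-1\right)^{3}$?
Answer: $- \frac{1}{749} \approx -0.0013351$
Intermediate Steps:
$M{\left(u \right)} = -1$
$\frac{1}{M{\left(\left(-4\right) 3 + 5 \right)} - 748} = \frac{1}{-1 - 748} = \frac{1}{-749} = - \frac{1}{749}$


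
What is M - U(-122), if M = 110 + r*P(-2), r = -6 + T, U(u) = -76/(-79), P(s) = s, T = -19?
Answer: 12564/79 ≈ 159.04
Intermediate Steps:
U(u) = 76/79 (U(u) = -76*(-1/79) = 76/79)
r = -25 (r = -6 - 19 = -25)
M = 160 (M = 110 - 25*(-2) = 110 + 50 = 160)
M - U(-122) = 160 - 1*76/79 = 160 - 76/79 = 12564/79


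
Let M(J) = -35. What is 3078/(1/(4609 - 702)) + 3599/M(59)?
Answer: 420897511/35 ≈ 1.2026e+7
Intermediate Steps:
3078/(1/(4609 - 702)) + 3599/M(59) = 3078/(1/(4609 - 702)) + 3599/(-35) = 3078/(1/3907) + 3599*(-1/35) = 3078/(1/3907) - 3599/35 = 3078*3907 - 3599/35 = 12025746 - 3599/35 = 420897511/35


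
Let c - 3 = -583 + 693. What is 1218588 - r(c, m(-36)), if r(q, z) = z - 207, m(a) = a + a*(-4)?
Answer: 1218687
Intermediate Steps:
m(a) = -3*a (m(a) = a - 4*a = -3*a)
c = 113 (c = 3 + (-583 + 693) = 3 + 110 = 113)
r(q, z) = -207 + z
1218588 - r(c, m(-36)) = 1218588 - (-207 - 3*(-36)) = 1218588 - (-207 + 108) = 1218588 - 1*(-99) = 1218588 + 99 = 1218687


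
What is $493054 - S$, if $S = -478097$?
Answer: $971151$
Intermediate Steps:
$493054 - S = 493054 - -478097 = 493054 + 478097 = 971151$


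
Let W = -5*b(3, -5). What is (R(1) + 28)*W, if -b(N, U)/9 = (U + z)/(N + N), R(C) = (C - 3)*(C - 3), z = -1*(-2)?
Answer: -720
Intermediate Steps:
z = 2
R(C) = (-3 + C)² (R(C) = (-3 + C)*(-3 + C) = (-3 + C)²)
b(N, U) = -9*(2 + U)/(2*N) (b(N, U) = -9*(U + 2)/(N + N) = -9*(2 + U)/(2*N))
W = -45/2 (W = -45*(-2 - 1*(-5))/(2*3) = -45*(-2 + 5)/(2*3) = -45*3/(2*3) = -5*9/2 = -45/2 ≈ -22.500)
(R(1) + 28)*W = ((-3 + 1)² + 28)*(-45/2) = ((-2)² + 28)*(-45/2) = (4 + 28)*(-45/2) = 32*(-45/2) = -720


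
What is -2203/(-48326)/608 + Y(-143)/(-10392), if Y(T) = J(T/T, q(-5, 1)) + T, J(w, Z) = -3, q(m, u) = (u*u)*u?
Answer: 539086993/38167488192 ≈ 0.014124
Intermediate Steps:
q(m, u) = u³ (q(m, u) = u²*u = u³)
Y(T) = -3 + T
-2203/(-48326)/608 + Y(-143)/(-10392) = -2203/(-48326)/608 + (-3 - 143)/(-10392) = -2203*(-1/48326)*(1/608) - 146*(-1/10392) = (2203/48326)*(1/608) + 73/5196 = 2203/29382208 + 73/5196 = 539086993/38167488192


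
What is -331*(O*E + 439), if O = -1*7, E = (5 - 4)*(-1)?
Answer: -147626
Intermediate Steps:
E = -1 (E = 1*(-1) = -1)
O = -7
-331*(O*E + 439) = -331*(-7*(-1) + 439) = -331*(7 + 439) = -331*446 = -147626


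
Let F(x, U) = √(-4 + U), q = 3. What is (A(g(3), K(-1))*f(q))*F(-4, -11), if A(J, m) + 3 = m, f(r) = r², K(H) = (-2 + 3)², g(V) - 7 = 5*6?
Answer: -18*I*√15 ≈ -69.714*I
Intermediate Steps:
g(V) = 37 (g(V) = 7 + 5*6 = 7 + 30 = 37)
K(H) = 1 (K(H) = 1² = 1)
A(J, m) = -3 + m
(A(g(3), K(-1))*f(q))*F(-4, -11) = ((-3 + 1)*3²)*√(-4 - 11) = (-2*9)*√(-15) = -18*I*√15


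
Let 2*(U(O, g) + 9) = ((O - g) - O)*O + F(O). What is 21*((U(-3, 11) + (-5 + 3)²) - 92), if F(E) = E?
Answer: -1722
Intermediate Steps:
U(O, g) = -9 + O/2 - O*g/2 (U(O, g) = -9 + (((O - g) - O)*O + O)/2 = -9 + ((-g)*O + O)/2 = -9 + (-O*g + O)/2 = -9 + (O - O*g)/2 = -9 + (O/2 - O*g/2) = -9 + O/2 - O*g/2)
21*((U(-3, 11) + (-5 + 3)²) - 92) = 21*(((-9 + (½)*(-3) - ½*(-3)*11) + (-5 + 3)²) - 92) = 21*(((-9 - 3/2 + 33/2) + (-2)²) - 92) = 21*((6 + 4) - 92) = 21*(10 - 92) = 21*(-82) = -1722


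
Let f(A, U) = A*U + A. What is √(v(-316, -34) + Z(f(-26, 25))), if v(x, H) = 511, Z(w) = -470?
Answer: √41 ≈ 6.4031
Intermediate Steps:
f(A, U) = A + A*U
√(v(-316, -34) + Z(f(-26, 25))) = √(511 - 470) = √41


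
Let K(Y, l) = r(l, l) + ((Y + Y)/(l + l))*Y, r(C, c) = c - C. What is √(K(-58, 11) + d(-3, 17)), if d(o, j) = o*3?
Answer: √35915/11 ≈ 17.228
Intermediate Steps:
d(o, j) = 3*o
K(Y, l) = Y²/l (K(Y, l) = (l - l) + ((Y + Y)/(l + l))*Y = 0 + ((2*Y)/((2*l)))*Y = 0 + ((2*Y)*(1/(2*l)))*Y = 0 + (Y/l)*Y = 0 + Y²/l = Y²/l)
√(K(-58, 11) + d(-3, 17)) = √((-58)²/11 + 3*(-3)) = √(3364*(1/11) - 9) = √(3364/11 - 9) = √(3265/11) = √35915/11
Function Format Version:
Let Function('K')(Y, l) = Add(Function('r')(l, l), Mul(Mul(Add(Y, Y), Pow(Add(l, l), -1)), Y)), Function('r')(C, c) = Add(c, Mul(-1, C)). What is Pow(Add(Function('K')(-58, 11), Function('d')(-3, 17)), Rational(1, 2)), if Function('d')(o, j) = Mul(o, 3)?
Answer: Mul(Rational(1, 11), Pow(35915, Rational(1, 2))) ≈ 17.228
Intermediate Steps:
Function('d')(o, j) = Mul(3, o)
Function('K')(Y, l) = Mul(Pow(Y, 2), Pow(l, -1)) (Function('K')(Y, l) = Add(Add(l, Mul(-1, l)), Mul(Mul(Add(Y, Y), Pow(Add(l, l), -1)), Y)) = Add(0, Mul(Mul(Mul(2, Y), Pow(Mul(2, l), -1)), Y)) = Add(0, Mul(Mul(Mul(2, Y), Mul(Rational(1, 2), Pow(l, -1))), Y)) = Add(0, Mul(Mul(Y, Pow(l, -1)), Y)) = Add(0, Mul(Pow(Y, 2), Pow(l, -1))) = Mul(Pow(Y, 2), Pow(l, -1)))
Pow(Add(Function('K')(-58, 11), Function('d')(-3, 17)), Rational(1, 2)) = Pow(Add(Mul(Pow(-58, 2), Pow(11, -1)), Mul(3, -3)), Rational(1, 2)) = Pow(Add(Mul(3364, Rational(1, 11)), -9), Rational(1, 2)) = Pow(Add(Rational(3364, 11), -9), Rational(1, 2)) = Pow(Rational(3265, 11), Rational(1, 2)) = Mul(Rational(1, 11), Pow(35915, Rational(1, 2)))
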